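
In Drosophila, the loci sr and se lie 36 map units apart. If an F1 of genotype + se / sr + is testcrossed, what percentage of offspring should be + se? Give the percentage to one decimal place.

32.0%

A map distance of 36 map units corresponds to a recombination frequency of 0.360.
The F1 is + se / sr +, so + se is a parental gamete class with expected frequency (1 − r)/2 = 0.640/2 = 0.3200.
That is 0.3200 = 32.0% of the progeny.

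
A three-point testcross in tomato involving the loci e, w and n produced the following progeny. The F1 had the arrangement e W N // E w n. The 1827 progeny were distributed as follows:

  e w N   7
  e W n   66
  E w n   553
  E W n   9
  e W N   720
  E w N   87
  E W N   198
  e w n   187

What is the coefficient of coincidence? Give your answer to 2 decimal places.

0.43

The two rarest classes, e w N and E W n, are the double crossovers. Comparing them with the parentals, only the w allele has switched, so w is the middle locus and the order is e – w – n.
e–w: (385 + 16)/1827 = 0.2195; w–n: (153 + 16)/1827 = 0.0925.
Expected DCO frequency = 0.2195 × 0.0925 ≈ 0.02030; observed = 16/1827 ≈ 0.00876.
Coefficient of coincidence = 0.00876/0.02030 ≈ 0.43.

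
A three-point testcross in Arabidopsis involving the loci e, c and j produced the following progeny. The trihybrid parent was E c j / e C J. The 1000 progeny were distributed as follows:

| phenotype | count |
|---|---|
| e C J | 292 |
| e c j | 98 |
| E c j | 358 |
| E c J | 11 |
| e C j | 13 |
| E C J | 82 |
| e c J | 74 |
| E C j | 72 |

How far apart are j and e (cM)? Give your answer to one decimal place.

20.4 cM

The two rarest classes, E c J and e C j, are the double crossovers. Comparing them with the parentals, only the j allele has switched, so j is the middle locus and the order is e – j – c.
Crossovers in the e–j interval produce the single-crossover classes e c j and E C J (98 + 82 = 180) plus the double crossovers (24).
RF(e–j) = (180 + 24) / 1000 = 204/1000 = 0.2040 → 20.4 cM.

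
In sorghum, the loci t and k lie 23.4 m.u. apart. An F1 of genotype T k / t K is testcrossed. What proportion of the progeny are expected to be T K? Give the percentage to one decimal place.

A map distance of 23.4 m.u. corresponds to a recombination frequency of 0.234.
The F1 is T k / t K, so T K is a recombinant gamete class with expected frequency r/2 = 0.234/2 = 0.1170.
That is 0.1170 = 11.7% of the progeny.

11.7%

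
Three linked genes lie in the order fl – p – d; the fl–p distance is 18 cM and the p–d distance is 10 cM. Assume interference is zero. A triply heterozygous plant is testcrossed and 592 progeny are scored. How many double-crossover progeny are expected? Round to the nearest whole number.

11

Map distances give recombination frequencies of 0.180 and 0.100 for the two intervals.
With no interference, expected double-crossover frequency = 0.180 × 0.100 = 0.01800.
Expected number = 0.01800 × 592 = 10.66 ≈ 11.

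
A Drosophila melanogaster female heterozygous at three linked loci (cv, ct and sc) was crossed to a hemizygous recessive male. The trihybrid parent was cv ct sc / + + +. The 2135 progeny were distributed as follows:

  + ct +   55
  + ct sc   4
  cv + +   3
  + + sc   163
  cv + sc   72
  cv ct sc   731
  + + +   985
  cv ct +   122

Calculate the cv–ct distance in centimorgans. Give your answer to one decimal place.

6.3 centimorgans

The two rarest classes, + ct sc and cv + +, are the double crossovers. Comparing them with the parentals, only the cv allele has switched, so cv is the middle locus and the order is sc – cv – ct.
Crossovers in the cv–ct interval produce the single-crossover classes cv + sc and + ct + (72 + 55 = 127) plus the double crossovers (7).
RF(cv–ct) = (127 + 7) / 2135 = 134/2135 = 0.0628 → 6.3 centimorgans.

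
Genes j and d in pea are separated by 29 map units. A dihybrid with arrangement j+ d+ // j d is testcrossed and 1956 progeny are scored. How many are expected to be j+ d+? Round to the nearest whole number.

694

A map distance of 29 map units corresponds to a recombination frequency of 0.290.
The F1 is j+ d+ / j d, so j+ d+ is a parental gamete class with expected frequency (1 − r)/2 = 0.710/2 = 0.3550.
Expected number = 0.3550 × 1956 = 694.38 ≈ 694.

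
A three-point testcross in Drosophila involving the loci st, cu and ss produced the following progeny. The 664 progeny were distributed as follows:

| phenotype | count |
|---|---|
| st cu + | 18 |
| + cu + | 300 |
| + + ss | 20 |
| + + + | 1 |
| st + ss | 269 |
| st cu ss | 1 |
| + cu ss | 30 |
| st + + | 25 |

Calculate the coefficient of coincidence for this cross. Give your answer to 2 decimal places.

0.58

The two most frequent reciprocal classes, st + ss and + cu +, are the parental types, so the F1 was st + ss / + cu +.
The two rarest classes, st cu ss and + + +, are the double crossovers. Comparing them with the parentals, only the cu allele has switched, so cu is the middle locus and the order is ss – cu – st.
ss–cu: (55 + 2)/664 = 0.0858; cu–st: (38 + 2)/664 = 0.0602.
Expected DCO frequency = 0.0858 × 0.0602 ≈ 0.00517; observed = 2/664 ≈ 0.00301.
Coefficient of coincidence = 0.00301/0.00517 ≈ 0.58.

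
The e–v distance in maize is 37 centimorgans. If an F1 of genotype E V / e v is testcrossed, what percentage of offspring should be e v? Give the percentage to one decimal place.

A map distance of 37 centimorgans corresponds to a recombination frequency of 0.370.
The F1 is E V / e v, so e v is a parental gamete class with expected frequency (1 − r)/2 = 0.630/2 = 0.3150.
That is 0.3150 = 31.5% of the progeny.

31.5%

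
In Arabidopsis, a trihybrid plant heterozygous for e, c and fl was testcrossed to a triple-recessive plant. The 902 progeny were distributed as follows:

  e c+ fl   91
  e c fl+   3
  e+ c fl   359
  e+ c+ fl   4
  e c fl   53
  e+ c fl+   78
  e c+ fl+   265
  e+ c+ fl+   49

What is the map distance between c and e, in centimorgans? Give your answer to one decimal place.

12.1 centimorgans

The two most frequent reciprocal classes, e c+ fl+ and e+ c fl, are the parental types, so the F1 was e c+ fl+ / e+ c fl.
The two rarest classes, e c fl+ and e+ c+ fl, are the double crossovers. Comparing them with the parentals, only the c allele has switched, so c is the middle locus and the order is fl – c – e.
Crossovers in the c–e interval produce the single-crossover classes e+ c+ fl+ and e c fl (49 + 53 = 102) plus the double crossovers (7).
RF(c–e) = (102 + 7) / 902 = 109/902 = 0.1208 → 12.1 centimorgans.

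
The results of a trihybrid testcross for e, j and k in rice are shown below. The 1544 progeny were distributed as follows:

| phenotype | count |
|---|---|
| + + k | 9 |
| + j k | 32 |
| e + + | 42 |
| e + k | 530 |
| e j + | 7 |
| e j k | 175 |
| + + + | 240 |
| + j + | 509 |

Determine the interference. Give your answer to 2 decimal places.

0.36

The two most frequent reciprocal classes, + j + and e + k, are the parental types, so the F1 was + j + / e + k.
The two rarest classes, e j + and + + k, are the double crossovers. Comparing them with the parentals, only the e allele has switched, so e is the middle locus and the order is k – e – j.
k–e: (74 + 16)/1544 = 0.0583; e–j: (415 + 16)/1544 = 0.2791.
Expected DCO frequency = 0.0583 × 0.2791 ≈ 0.01627; observed = 16/1544 ≈ 0.01036.
Coefficient of coincidence = 0.01036/0.01627 ≈ 0.64; interference = 1 − 0.64 = 0.36.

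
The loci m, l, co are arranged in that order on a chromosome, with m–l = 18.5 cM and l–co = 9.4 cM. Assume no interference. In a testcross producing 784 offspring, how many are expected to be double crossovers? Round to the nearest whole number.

14

Map distances give recombination frequencies of 0.185 and 0.094 for the two intervals.
With no interference, expected double-crossover frequency = 0.185 × 0.094 = 0.01739.
Expected number = 0.01739 × 784 = 13.63 ≈ 14.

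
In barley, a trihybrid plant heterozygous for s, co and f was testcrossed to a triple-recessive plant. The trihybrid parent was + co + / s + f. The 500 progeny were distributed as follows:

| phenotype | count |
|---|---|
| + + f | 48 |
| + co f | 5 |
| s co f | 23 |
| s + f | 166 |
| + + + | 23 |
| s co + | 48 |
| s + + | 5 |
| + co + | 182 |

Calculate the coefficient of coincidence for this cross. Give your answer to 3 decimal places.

0.842

The two rarest classes, + co f and s + +, are the double crossovers. Comparing them with the parentals, only the f allele has switched, so f is the middle locus and the order is s – f – co.
s–f: (96 + 10)/500 = 0.2120; f–co: (46 + 10)/500 = 0.1120.
Expected DCO frequency = 0.2120 × 0.1120 ≈ 0.02374; observed = 10/500 ≈ 0.02000.
Coefficient of coincidence = 0.02000/0.02374 ≈ 0.842.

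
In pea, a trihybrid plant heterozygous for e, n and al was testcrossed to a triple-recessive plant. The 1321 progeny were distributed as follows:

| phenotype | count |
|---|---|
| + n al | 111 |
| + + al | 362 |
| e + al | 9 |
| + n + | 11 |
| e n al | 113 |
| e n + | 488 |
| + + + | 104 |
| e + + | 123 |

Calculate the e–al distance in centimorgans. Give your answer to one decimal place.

17.9 centimorgans

The two most frequent reciprocal classes, e n + and + + al, are the parental types, so the F1 was e n + / + + al.
The two rarest classes, + n + and e + al, are the double crossovers. Comparing them with the parentals, only the e allele has switched, so e is the middle locus and the order is n – e – al.
Crossovers in the e–al interval produce the single-crossover classes e n al and + + + (113 + 104 = 217) plus the double crossovers (20).
RF(e–al) = (217 + 20) / 1321 = 237/1321 = 0.1794 → 17.9 centimorgans.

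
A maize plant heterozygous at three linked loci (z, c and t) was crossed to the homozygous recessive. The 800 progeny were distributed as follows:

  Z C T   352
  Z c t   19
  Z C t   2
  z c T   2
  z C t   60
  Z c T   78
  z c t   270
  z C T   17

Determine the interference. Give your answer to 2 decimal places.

The two most frequent reciprocal classes, z c t and Z C T, are the parental types, so the F1 was z c t / Z C T.
The two rarest classes, z c T and Z C t, are the double crossovers. Comparing them with the parentals, only the t allele has switched, so t is the middle locus and the order is z – t – c.
z–t: (36 + 4)/800 = 0.0500; t–c: (138 + 4)/800 = 0.1775.
Expected DCO frequency = 0.0500 × 0.1775 ≈ 0.00887; observed = 4/800 ≈ 0.00500.
Coefficient of coincidence = 0.00500/0.00887 ≈ 0.56; interference = 1 − 0.56 = 0.44.

0.44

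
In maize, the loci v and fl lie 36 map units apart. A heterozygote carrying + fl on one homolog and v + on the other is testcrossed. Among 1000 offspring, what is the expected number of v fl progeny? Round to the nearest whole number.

180

A map distance of 36 map units corresponds to a recombination frequency of 0.360.
The F1 is + fl / v +, so v fl is a recombinant gamete class with expected frequency r/2 = 0.360/2 = 0.1800.
Expected number = 0.1800 × 1000 = 180.00 ≈ 180.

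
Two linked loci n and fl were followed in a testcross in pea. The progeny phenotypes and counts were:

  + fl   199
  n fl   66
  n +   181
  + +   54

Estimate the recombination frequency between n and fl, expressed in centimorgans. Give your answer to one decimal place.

24.0 centimorgans

The two most frequent classes, + fl (199) and n + (181), are the parental types, so the F1 was + fl / n +.
The recombinant classes are + + and n fl: 54 + 66 = 120.
Recombination frequency = 120/500 = 0.2400 ≈ 24.0%, i.e. 24.0 centimorgans.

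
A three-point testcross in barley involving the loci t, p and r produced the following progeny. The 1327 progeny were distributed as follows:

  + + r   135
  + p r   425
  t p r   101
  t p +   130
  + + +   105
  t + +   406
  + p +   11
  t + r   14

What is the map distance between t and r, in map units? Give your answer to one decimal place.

17.4 map units

The two most frequent reciprocal classes, + p r and t + +, are the parental types, so the F1 was + p r / t + +.
The two rarest classes, + p + and t + r, are the double crossovers. Comparing them with the parentals, only the r allele has switched, so r is the middle locus and the order is p – r – t.
Crossovers in the r–t interval produce the single-crossover classes t p r and + + + (101 + 105 = 206) plus the double crossovers (25).
RF(r–t) = (206 + 25) / 1327 = 231/1327 = 0.1741 → 17.4 map units.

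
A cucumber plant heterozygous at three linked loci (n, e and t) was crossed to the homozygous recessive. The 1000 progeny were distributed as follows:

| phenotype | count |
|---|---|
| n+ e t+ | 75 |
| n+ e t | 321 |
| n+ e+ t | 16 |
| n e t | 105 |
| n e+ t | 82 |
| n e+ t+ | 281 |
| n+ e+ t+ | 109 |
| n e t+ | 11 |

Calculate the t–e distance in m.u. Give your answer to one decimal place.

The two most frequent reciprocal classes, n+ e t and n e+ t+, are the parental types, so the F1 was n+ e t / n e+ t+.
The two rarest classes, n+ e+ t and n e t+, are the double crossovers. Comparing them with the parentals, only the e allele has switched, so e is the middle locus and the order is n – e – t.
Crossovers in the e–t interval produce the single-crossover classes n+ e t+ and n e+ t (75 + 82 = 157) plus the double crossovers (27).
RF(e–t) = (157 + 27) / 1000 = 184/1000 = 0.1840 → 18.4 m.u.

18.4 m.u.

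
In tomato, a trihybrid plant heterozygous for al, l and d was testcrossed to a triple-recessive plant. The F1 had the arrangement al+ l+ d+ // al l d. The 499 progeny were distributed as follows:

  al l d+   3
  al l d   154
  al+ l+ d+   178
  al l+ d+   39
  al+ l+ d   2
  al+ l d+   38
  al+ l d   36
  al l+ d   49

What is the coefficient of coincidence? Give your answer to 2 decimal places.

0.34

The two rarest classes, al+ l+ d and al l d+, are the double crossovers. Comparing them with the parentals, only the d allele has switched, so d is the middle locus and the order is al – d – l.
al–d: (75 + 5)/499 = 0.1603; d–l: (87 + 5)/499 = 0.1844.
Expected DCO frequency = 0.1603 × 0.1844 ≈ 0.02956; observed = 5/499 ≈ 0.01002.
Coefficient of coincidence = 0.01002/0.02956 ≈ 0.34.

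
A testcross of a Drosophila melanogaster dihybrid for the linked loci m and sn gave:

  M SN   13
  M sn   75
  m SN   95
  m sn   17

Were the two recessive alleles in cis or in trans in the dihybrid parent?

The two most frequent classes are M sn (75) and m SN (95); these are the parental (non-recombinant) types.
So the F1 carried M sn on one chromosome and m SN on the other — the recessive alleles are on opposite chromosomes (trans / repulsion).

trans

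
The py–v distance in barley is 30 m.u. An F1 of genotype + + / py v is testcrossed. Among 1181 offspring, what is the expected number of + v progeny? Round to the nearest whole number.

A map distance of 30 m.u. corresponds to a recombination frequency of 0.300.
The F1 is + + / py v, so + v is a recombinant gamete class with expected frequency r/2 = 0.300/2 = 0.1500.
Expected number = 0.1500 × 1181 = 177.15 ≈ 177.

177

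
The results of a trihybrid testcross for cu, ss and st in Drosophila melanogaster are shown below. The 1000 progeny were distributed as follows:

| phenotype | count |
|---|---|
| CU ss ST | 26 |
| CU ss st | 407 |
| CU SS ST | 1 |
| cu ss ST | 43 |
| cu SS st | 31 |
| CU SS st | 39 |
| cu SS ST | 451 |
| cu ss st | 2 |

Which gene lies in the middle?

cu

The two most frequent reciprocal classes, CU ss st and cu SS ST, are the parental types, so the F1 was CU ss st / cu SS ST.
The two rarest classes, cu ss st and CU SS ST, are the double crossovers. Comparing them with the parentals, only the cu allele has switched, so cu is the middle locus and the order is st – cu – ss.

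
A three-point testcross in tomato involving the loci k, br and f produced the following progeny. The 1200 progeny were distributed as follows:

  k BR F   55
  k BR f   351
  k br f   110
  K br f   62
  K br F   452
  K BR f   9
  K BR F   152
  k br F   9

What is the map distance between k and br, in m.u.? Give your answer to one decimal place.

The two most frequent reciprocal classes, k BR f and K br F, are the parental types, so the F1 was k BR f / K br F.
The two rarest classes, K BR f and k br F, are the double crossovers. Comparing them with the parentals, only the k allele has switched, so k is the middle locus and the order is f – k – br.
Crossovers in the k–br interval produce the single-crossover classes k br f and K BR F (110 + 152 = 262) plus the double crossovers (18).
RF(k–br) = (262 + 18) / 1200 = 280/1200 = 0.2333 → 23.3 m.u.

23.3 m.u.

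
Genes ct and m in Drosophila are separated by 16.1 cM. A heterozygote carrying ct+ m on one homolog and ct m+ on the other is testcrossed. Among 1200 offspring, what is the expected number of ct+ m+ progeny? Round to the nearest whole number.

97

A map distance of 16.1 cM corresponds to a recombination frequency of 0.161.
The F1 is ct+ m / ct m+, so ct+ m+ is a recombinant gamete class with expected frequency r/2 = 0.161/2 = 0.0805.
Expected number = 0.0805 × 1200 = 96.60 ≈ 97.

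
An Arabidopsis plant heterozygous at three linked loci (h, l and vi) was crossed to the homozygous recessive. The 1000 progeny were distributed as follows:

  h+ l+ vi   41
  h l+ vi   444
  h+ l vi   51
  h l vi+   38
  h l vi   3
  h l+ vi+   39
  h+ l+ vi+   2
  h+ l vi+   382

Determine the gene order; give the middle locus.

The two most frequent reciprocal classes, h l+ vi and h+ l vi+, are the parental types, so the F1 was h l+ vi / h+ l vi+.
The two rarest classes, h l vi and h+ l+ vi+, are the double crossovers. Comparing them with the parentals, only the l allele has switched, so l is the middle locus and the order is vi – l – h.

l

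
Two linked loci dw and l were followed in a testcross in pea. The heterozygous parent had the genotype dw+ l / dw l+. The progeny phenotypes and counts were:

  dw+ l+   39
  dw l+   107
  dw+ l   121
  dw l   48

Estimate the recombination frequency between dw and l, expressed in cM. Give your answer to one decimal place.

27.6 cM

The recombinant classes are dw+ l+ and dw l: 39 + 48 = 87.
Recombination frequency = 87/315 = 0.2762 ≈ 27.6%, i.e. 27.6 cM.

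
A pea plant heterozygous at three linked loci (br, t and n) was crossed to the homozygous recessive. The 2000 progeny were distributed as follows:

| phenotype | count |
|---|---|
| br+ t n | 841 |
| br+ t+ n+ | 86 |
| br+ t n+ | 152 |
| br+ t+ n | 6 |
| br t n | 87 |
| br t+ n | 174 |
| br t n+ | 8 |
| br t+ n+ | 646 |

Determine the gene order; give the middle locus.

The two most frequent reciprocal classes, br+ t n and br t+ n+, are the parental types, so the F1 was br+ t n / br t+ n+.
The two rarest classes, br+ t+ n and br t n+, are the double crossovers. Comparing them with the parentals, only the t allele has switched, so t is the middle locus and the order is n – t – br.

t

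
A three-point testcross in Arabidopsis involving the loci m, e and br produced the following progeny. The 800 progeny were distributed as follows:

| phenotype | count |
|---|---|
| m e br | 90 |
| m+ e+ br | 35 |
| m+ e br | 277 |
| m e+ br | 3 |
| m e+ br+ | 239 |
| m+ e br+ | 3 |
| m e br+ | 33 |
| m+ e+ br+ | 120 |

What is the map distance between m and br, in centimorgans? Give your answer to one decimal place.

27.0 centimorgans

The two most frequent reciprocal classes, m e+ br+ and m+ e br, are the parental types, so the F1 was m e+ br+ / m+ e br.
The two rarest classes, m e+ br and m+ e br+, are the double crossovers. Comparing them with the parentals, only the br allele has switched, so br is the middle locus and the order is m – br – e.
Crossovers in the m–br interval produce the single-crossover classes m+ e+ br+ and m e br (120 + 90 = 210) plus the double crossovers (6).
RF(m–br) = (210 + 6) / 800 = 216/800 = 0.2700 → 27.0 centimorgans.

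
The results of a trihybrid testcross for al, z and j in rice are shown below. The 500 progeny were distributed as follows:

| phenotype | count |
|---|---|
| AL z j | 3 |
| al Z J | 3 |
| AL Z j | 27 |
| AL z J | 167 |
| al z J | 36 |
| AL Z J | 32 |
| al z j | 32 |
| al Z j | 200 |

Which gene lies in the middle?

j

The two most frequent reciprocal classes, al Z j and AL z J, are the parental types, so the F1 was al Z j / AL z J.
The two rarest classes, al Z J and AL z j, are the double crossovers. Comparing them with the parentals, only the j allele has switched, so j is the middle locus and the order is al – j – z.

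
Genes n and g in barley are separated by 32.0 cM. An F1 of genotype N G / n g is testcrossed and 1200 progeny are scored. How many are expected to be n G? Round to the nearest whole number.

192

A map distance of 32.0 cM corresponds to a recombination frequency of 0.320.
The F1 is N G / n g, so n G is a recombinant gamete class with expected frequency r/2 = 0.320/2 = 0.1600.
Expected number = 0.1600 × 1200 = 192.00 ≈ 192.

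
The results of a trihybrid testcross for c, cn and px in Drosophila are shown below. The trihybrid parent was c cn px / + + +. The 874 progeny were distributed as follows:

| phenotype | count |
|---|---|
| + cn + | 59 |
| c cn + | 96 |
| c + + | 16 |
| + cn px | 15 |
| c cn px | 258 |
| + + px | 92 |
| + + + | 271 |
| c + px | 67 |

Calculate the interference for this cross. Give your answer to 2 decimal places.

0.21

The two rarest classes, + cn px and c + +, are the double crossovers. Comparing them with the parentals, only the c allele has switched, so c is the middle locus and the order is px – c – cn.
px–c: (188 + 31)/874 = 0.2506; c–cn: (126 + 31)/874 = 0.1796.
Expected DCO frequency = 0.2506 × 0.1796 ≈ 0.04501; observed = 31/874 ≈ 0.03547.
Coefficient of coincidence = 0.03547/0.04501 ≈ 0.79; interference = 1 − 0.79 = 0.21.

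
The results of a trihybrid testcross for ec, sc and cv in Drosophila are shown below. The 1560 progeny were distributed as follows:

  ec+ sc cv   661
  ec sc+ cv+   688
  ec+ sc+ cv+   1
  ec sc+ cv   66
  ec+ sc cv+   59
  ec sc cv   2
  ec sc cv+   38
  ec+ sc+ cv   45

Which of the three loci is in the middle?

The two most frequent reciprocal classes, ec+ sc cv and ec sc+ cv+, are the parental types, so the F1 was ec+ sc cv / ec sc+ cv+.
The two rarest classes, ec sc cv and ec+ sc+ cv+, are the double crossovers. Comparing them with the parentals, only the ec allele has switched, so ec is the middle locus and the order is cv – ec – sc.

ec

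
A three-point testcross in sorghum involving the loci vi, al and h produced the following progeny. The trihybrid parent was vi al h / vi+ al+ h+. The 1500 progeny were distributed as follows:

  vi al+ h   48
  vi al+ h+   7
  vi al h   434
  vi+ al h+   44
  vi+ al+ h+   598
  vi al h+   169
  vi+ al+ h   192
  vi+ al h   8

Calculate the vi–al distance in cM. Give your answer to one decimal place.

7.1 cM

The two rarest classes, vi+ al h and vi al+ h+, are the double crossovers. Comparing them with the parentals, only the vi allele has switched, so vi is the middle locus and the order is al – vi – h.
Crossovers in the al–vi interval produce the single-crossover classes vi al+ h and vi+ al h+ (48 + 44 = 92) plus the double crossovers (15).
RF(al–vi) = (92 + 15) / 1500 = 107/1500 = 0.0713 → 7.1 cM.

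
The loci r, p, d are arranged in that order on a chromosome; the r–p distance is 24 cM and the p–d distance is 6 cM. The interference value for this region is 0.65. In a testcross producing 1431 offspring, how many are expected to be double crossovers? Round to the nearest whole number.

7

Map distances give recombination frequencies of 0.240 and 0.060 for the two intervals.
With interference 0.65 (so coincidence = 0.35), expected double-crossover frequency = 0.240 × 0.060 × 0.35 = 0.00504.
Expected number = 0.00504 × 1431 = 7.21 ≈ 7.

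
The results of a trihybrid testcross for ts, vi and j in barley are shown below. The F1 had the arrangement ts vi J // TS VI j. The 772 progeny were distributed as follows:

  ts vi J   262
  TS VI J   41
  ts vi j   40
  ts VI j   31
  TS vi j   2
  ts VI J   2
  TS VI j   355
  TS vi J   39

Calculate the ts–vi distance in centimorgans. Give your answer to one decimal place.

9.6 centimorgans

The two rarest classes, ts VI J and TS vi j, are the double crossovers. Comparing them with the parentals, only the vi allele has switched, so vi is the middle locus and the order is ts – vi – j.
Crossovers in the ts–vi interval produce the single-crossover classes TS vi J and ts VI j (39 + 31 = 70) plus the double crossovers (4).
RF(ts–vi) = (70 + 4) / 772 = 74/772 = 0.0959 → 9.6 centimorgans.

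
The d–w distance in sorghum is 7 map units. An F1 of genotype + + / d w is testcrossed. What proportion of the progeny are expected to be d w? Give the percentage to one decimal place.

A map distance of 7 map units corresponds to a recombination frequency of 0.070.
The F1 is + + / d w, so d w is a parental gamete class with expected frequency (1 − r)/2 = 0.930/2 = 0.4650.
That is 0.4650 = 46.5% of the progeny.

46.5%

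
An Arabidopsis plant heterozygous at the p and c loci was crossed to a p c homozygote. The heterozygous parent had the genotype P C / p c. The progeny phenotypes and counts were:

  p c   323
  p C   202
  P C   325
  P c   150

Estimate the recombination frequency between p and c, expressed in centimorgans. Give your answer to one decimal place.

35.2 centimorgans

The recombinant classes are P c and p C: 150 + 202 = 352.
Recombination frequency = 352/1000 = 0.3520 ≈ 35.2%, i.e. 35.2 centimorgans.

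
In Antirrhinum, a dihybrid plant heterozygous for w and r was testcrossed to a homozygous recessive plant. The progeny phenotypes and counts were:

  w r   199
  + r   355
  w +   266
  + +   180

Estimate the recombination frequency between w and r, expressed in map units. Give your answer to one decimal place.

37.9 map units

The two most frequent classes, + r (355) and w + (266), are the parental types, so the F1 was + r / w +.
The recombinant classes are + + and w r: 180 + 199 = 379.
Recombination frequency = 379/1000 = 0.3790 ≈ 37.9%, i.e. 37.9 map units.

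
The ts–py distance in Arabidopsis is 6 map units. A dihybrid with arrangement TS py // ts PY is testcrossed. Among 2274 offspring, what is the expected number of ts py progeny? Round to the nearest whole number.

68

A map distance of 6 map units corresponds to a recombination frequency of 0.060.
The F1 is TS py / ts PY, so ts py is a recombinant gamete class with expected frequency r/2 = 0.060/2 = 0.0300.
Expected number = 0.0300 × 2274 = 68.22 ≈ 68.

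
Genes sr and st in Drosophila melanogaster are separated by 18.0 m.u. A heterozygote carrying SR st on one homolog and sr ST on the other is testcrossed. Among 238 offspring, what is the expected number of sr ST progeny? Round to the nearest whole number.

98

A map distance of 18.0 m.u. corresponds to a recombination frequency of 0.180.
The F1 is SR st / sr ST, so sr ST is a parental gamete class with expected frequency (1 − r)/2 = 0.820/2 = 0.4100.
Expected number = 0.4100 × 238 = 97.58 ≈ 98.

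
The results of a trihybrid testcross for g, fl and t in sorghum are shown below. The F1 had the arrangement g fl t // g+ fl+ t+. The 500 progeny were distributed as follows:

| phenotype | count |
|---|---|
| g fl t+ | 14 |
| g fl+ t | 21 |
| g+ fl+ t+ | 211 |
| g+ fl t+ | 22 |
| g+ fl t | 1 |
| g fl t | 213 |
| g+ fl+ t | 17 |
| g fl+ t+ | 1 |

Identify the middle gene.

g

The two rarest classes, g+ fl t and g fl+ t+, are the double crossovers. Comparing them with the parentals, only the g allele has switched, so g is the middle locus and the order is fl – g – t.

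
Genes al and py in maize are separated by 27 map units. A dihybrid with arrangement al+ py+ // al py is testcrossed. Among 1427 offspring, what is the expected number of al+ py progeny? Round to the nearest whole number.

A map distance of 27 map units corresponds to a recombination frequency of 0.270.
The F1 is al+ py+ / al py, so al+ py is a recombinant gamete class with expected frequency r/2 = 0.270/2 = 0.1350.
Expected number = 0.1350 × 1427 = 192.65 ≈ 193.

193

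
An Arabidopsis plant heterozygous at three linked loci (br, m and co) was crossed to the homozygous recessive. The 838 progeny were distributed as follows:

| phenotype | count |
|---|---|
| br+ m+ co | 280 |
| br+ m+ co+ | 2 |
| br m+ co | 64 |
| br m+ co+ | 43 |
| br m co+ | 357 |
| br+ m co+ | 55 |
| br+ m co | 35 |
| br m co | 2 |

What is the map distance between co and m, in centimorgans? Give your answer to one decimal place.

9.8 centimorgans

The two most frequent reciprocal classes, br+ m+ co and br m co+, are the parental types, so the F1 was br+ m+ co / br m co+.
The two rarest classes, br+ m+ co+ and br m co, are the double crossovers. Comparing them with the parentals, only the co allele has switched, so co is the middle locus and the order is br – co – m.
Crossovers in the co–m interval produce the single-crossover classes br+ m co and br m+ co+ (35 + 43 = 78) plus the double crossovers (4).
RF(co–m) = (78 + 4) / 838 = 82/838 = 0.0979 → 9.8 centimorgans.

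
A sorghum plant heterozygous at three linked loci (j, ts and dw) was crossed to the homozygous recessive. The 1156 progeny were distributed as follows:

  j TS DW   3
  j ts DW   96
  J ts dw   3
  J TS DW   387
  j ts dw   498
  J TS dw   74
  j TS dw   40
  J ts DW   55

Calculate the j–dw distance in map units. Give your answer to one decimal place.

The two most frequent reciprocal classes, j ts dw and J TS DW, are the parental types, so the F1 was j ts dw / J TS DW.
The two rarest classes, J ts dw and j TS DW, are the double crossovers. Comparing them with the parentals, only the j allele has switched, so j is the middle locus and the order is ts – j – dw.
Crossovers in the j–dw interval produce the single-crossover classes j ts DW and J TS dw (96 + 74 = 170) plus the double crossovers (6).
RF(j–dw) = (170 + 6) / 1156 = 176/1156 = 0.1522 → 15.2 map units.

15.2 map units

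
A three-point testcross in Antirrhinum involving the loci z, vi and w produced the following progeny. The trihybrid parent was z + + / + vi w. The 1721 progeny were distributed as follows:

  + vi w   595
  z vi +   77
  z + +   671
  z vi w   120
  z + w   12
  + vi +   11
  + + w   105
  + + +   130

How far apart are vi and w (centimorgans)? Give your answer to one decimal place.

The two rarest classes, z + w and + vi +, are the double crossovers. Comparing them with the parentals, only the w allele has switched, so w is the middle locus and the order is z – w – vi.
Crossovers in the w–vi interval produce the single-crossover classes z vi + and + + w (77 + 105 = 182) plus the double crossovers (23).
RF(w–vi) = (182 + 23) / 1721 = 205/1721 = 0.1191 → 11.9 centimorgans.

11.9 centimorgans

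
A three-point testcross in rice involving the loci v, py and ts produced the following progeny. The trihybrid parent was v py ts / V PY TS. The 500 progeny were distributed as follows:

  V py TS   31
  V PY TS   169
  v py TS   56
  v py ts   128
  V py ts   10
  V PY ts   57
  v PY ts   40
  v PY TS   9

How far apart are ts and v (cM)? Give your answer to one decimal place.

26.4 cM

The two rarest classes, V py ts and v PY TS, are the double crossovers. Comparing them with the parentals, only the v allele has switched, so v is the middle locus and the order is ts – v – py.
Crossovers in the ts–v interval produce the single-crossover classes v py TS and V PY ts (56 + 57 = 113) plus the double crossovers (19).
RF(ts–v) = (113 + 19) / 500 = 132/500 = 0.2640 → 26.4 cM.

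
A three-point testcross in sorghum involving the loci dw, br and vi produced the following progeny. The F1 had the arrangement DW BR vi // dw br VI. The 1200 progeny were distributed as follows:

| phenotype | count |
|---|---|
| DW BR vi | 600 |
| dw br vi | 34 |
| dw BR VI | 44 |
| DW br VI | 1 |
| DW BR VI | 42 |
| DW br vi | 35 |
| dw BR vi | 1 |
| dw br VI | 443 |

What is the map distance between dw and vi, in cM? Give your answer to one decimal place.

The two rarest classes, dw BR vi and DW br VI, are the double crossovers. Comparing them with the parentals, only the dw allele has switched, so dw is the middle locus and the order is vi – dw – br.
Crossovers in the vi–dw interval produce the single-crossover classes DW BR VI and dw br vi (42 + 34 = 76) plus the double crossovers (2).
RF(vi–dw) = (76 + 2) / 1200 = 78/1200 = 0.0650 → 6.5 cM.

6.5 cM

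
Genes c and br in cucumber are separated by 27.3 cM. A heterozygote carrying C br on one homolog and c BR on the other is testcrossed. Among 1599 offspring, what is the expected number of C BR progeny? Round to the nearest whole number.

A map distance of 27.3 cM corresponds to a recombination frequency of 0.273.
The F1 is C br / c BR, so C BR is a recombinant gamete class with expected frequency r/2 = 0.273/2 = 0.1365.
Expected number = 0.1365 × 1599 = 218.26 ≈ 218.

218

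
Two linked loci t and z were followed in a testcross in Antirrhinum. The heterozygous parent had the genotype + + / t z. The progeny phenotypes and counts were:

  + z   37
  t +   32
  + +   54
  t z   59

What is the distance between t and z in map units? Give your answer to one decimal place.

The recombinant classes are + z and t +: 37 + 32 = 69.
Recombination frequency = 69/182 = 0.3791 ≈ 37.9%, i.e. 37.9 map units.

37.9 map units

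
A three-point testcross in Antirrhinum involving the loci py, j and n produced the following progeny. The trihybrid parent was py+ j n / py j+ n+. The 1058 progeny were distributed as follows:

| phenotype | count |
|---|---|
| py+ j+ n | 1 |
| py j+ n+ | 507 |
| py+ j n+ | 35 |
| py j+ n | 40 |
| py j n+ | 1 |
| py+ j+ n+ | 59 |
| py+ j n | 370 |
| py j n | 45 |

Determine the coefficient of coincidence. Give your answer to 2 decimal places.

0.26

The two rarest classes, py+ j+ n and py j n+, are the double crossovers. Comparing them with the parentals, only the j allele has switched, so j is the middle locus and the order is py – j – n.
py–j: (104 + 2)/1058 = 0.1002; j–n: (75 + 2)/1058 = 0.0728.
Expected DCO frequency = 0.1002 × 0.0728 ≈ 0.00729; observed = 2/1058 ≈ 0.00189.
Coefficient of coincidence = 0.00189/0.00729 ≈ 0.26.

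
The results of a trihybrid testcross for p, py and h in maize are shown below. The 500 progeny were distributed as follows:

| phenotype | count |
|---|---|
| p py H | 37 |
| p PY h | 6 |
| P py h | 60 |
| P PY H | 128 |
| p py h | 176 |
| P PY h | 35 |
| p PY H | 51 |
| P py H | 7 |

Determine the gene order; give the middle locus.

py

The two most frequent reciprocal classes, p py h and P PY H, are the parental types, so the F1 was p py h / P PY H.
The two rarest classes, p PY h and P py H, are the double crossovers. Comparing them with the parentals, only the py allele has switched, so py is the middle locus and the order is p – py – h.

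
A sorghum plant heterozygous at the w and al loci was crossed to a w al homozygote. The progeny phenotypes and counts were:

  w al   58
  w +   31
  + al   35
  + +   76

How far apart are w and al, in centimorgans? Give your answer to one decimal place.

33.0 centimorgans

The two most frequent classes, + + (76) and w al (58), are the parental types, so the F1 was + + / w al.
The recombinant classes are + al and w +: 35 + 31 = 66.
Recombination frequency = 66/200 = 0.3300 ≈ 33.0%, i.e. 33.0 centimorgans.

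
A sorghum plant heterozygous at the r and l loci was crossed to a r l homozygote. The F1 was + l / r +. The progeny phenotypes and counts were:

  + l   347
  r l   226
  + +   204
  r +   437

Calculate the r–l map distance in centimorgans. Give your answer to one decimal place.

The recombinant classes are + + and r l: 204 + 226 = 430.
Recombination frequency = 430/1214 = 0.3542 ≈ 35.4%, i.e. 35.4 centimorgans.

35.4 centimorgans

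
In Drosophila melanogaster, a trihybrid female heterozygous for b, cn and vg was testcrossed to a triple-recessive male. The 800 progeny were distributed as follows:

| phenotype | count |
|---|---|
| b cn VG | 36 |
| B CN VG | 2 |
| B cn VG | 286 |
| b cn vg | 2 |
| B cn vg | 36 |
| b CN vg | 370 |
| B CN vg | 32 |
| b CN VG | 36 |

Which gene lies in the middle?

The two most frequent reciprocal classes, B cn VG and b CN vg, are the parental types, so the F1 was B cn VG / b CN vg.
The two rarest classes, B CN VG and b cn vg, are the double crossovers. Comparing them with the parentals, only the cn allele has switched, so cn is the middle locus and the order is b – cn – vg.

cn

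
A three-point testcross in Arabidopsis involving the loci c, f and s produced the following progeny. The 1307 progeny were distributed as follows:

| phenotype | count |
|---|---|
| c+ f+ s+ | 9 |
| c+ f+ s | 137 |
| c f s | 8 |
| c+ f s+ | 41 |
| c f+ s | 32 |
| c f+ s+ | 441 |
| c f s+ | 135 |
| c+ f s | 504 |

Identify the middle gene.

The two most frequent reciprocal classes, c+ f s and c f+ s+, are the parental types, so the F1 was c+ f s / c f+ s+.
The two rarest classes, c f s and c+ f+ s+, are the double crossovers. Comparing them with the parentals, only the c allele has switched, so c is the middle locus and the order is f – c – s.

c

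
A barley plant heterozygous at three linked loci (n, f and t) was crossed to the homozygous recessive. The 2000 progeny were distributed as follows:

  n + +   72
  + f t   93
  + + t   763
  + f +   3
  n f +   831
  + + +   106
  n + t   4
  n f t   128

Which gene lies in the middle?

The two most frequent reciprocal classes, + + t and n f +, are the parental types, so the F1 was + + t / n f +.
The two rarest classes, n + t and + f +, are the double crossovers. Comparing them with the parentals, only the n allele has switched, so n is the middle locus and the order is f – n – t.

n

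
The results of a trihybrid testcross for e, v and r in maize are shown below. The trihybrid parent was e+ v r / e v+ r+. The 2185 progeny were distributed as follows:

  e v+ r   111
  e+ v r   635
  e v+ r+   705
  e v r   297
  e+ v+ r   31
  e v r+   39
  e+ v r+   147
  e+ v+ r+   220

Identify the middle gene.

The two rarest classes, e+ v+ r and e v r+, are the double crossovers. Comparing them with the parentals, only the v allele has switched, so v is the middle locus and the order is e – v – r.

v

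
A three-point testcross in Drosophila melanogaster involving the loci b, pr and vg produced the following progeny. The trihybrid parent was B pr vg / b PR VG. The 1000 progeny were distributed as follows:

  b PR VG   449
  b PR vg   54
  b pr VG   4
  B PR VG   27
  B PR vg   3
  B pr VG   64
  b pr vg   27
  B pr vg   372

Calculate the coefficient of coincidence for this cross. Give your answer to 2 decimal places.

The two rarest classes, B PR vg and b pr VG, are the double crossovers. Comparing them with the parentals, only the pr allele has switched, so pr is the middle locus and the order is b – pr – vg.
b–pr: (54 + 7)/1000 = 0.0610; pr–vg: (118 + 7)/1000 = 0.1250.
Expected DCO frequency = 0.0610 × 0.1250 ≈ 0.00762; observed = 7/1000 ≈ 0.00700.
Coefficient of coincidence = 0.00700/0.00762 ≈ 0.92.

0.92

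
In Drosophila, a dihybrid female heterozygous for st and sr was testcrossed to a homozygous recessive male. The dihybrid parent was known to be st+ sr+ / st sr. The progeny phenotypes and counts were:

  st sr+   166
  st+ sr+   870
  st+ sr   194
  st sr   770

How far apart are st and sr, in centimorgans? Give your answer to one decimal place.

18.0 centimorgans

The recombinant classes are st+ sr and st sr+: 194 + 166 = 360.
Recombination frequency = 360/2000 = 0.1800 ≈ 18.0%, i.e. 18.0 centimorgans.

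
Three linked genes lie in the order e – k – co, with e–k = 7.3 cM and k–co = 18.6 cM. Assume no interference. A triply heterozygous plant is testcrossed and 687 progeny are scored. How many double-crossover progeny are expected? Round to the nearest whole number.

Map distances give recombination frequencies of 0.073 and 0.186 for the two intervals.
With no interference, expected double-crossover frequency = 0.073 × 0.186 = 0.01358.
Expected number = 0.01358 × 687 = 9.33 ≈ 9.

9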